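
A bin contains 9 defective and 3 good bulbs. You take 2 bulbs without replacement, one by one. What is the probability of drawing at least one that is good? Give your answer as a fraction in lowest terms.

P(no good) = 9/12 × 8/11 = 72/132 = 6/11.
P(at least one) = 1 − 6/11 = 5/11.

5/11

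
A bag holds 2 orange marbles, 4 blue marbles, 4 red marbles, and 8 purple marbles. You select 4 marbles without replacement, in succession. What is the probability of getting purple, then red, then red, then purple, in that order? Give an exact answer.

Each draw changes the counts, so multiply the conditional probabilities along the sequence:
P = 8/18 × 4/17 × 3/16 × 7/15 = 672/73440 = 7/765.

7/765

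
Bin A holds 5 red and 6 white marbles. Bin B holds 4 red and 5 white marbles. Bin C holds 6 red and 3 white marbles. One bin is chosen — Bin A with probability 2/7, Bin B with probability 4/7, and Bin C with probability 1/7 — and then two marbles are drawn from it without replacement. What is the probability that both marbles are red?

191/924

From Bin A: P(both red) = (5/11)(4/10) = 2/11.
From Bin B: P(both red) = (4/9)(3/8) = 1/6.
From Bin C: P(both red) = (6/9)(5/8) = 5/12.
Total probability = (2/7)(2/11) + (4/7)(1/6) + (1/7)(5/12) = 191/924.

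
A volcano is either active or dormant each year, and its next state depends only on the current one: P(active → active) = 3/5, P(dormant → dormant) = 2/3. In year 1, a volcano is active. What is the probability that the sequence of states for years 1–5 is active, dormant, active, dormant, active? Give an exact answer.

4/225

Year 1 is given. For each transition, use the conditional probability from the current state:
P(dormant | active) = 2/5; P(active | dormant) = 1/3; P(dormant | active) = 2/5; P(active | dormant) = 1/3.
P = 2/5 × 1/3 × 2/5 × 1/3 = 4/225.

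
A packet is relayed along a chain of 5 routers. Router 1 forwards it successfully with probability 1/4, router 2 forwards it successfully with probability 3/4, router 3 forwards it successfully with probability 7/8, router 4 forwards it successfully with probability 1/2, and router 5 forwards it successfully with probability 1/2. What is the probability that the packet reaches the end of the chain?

Multiplying along the chain,
P = 1/4 × 3/4 × 7/8 × 1/2 × 1/2 = 21/512.

21/512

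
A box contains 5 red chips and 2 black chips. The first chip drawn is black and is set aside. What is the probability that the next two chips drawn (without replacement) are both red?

With the first chip removed, 5 red remain out of 6.
P = 5/6 × 4/5 = 20/30 = 2/3.

2/3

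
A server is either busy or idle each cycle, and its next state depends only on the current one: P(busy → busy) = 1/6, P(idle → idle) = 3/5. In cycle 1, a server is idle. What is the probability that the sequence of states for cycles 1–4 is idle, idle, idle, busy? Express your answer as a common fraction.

18/125

Cycle 1 is given. For each transition, use the conditional probability from the current state:
P(idle | idle) = 3/5; P(idle | idle) = 3/5; P(busy | idle) = 2/5.
P = 3/5 × 3/5 × 2/5 = 18/125.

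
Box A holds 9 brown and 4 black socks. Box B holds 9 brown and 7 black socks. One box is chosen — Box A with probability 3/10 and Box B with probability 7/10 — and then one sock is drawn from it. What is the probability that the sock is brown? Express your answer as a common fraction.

1251/2080

From Box A: P(brown) = 9/13.
From Box B: P(brown) = 9/16.
Total probability = (3/10)(9/13) + (7/10)(9/16) = 1251/2080.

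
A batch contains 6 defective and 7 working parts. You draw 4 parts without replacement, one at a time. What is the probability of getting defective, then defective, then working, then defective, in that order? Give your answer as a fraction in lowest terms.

7/143

Multiply the probability of each draw given the previous ones:
P = 6/13 × 5/12 × 7/11 × 4/10 = 840/17160 = 7/143.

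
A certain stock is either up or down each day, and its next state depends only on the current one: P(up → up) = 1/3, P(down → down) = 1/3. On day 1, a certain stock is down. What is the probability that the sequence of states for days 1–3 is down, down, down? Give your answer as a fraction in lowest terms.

1/9

Day 1 is given. For each transition, use the conditional probability from the current state:
P(down | down) = 1/3; P(down | down) = 1/3.
P = 1/3 × 1/3 = 1/9.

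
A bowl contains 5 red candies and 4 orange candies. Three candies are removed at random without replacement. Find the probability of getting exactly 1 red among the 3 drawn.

One ordering (red drawn first) has probability 5/9 × 4/8 × 3/7 = 60/504 = 5/42.
There are C(3,1) = 3 such orderings, each equally likely, so P = 3 × 5/42 = 5/14.

5/14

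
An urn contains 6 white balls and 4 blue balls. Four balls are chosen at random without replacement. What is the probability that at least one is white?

P(no white) = 4/10 × 3/9 × 2/8 × 1/7 = 24/5040 = 1/210.
P(at least one) = 1 − 1/210 = 209/210.

209/210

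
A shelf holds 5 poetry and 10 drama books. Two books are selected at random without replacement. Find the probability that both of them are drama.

P(every draw is drama) = 10/15 × 9/14 = 90/210 = 3/7.

3/7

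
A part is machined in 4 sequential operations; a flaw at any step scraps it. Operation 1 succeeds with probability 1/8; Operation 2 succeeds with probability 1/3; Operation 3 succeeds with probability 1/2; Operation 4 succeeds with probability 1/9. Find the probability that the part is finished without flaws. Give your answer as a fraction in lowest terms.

1/432

Each stage is reached only if all earlier stages succeed, so
P = 1/8 × 1/3 × 1/2 × 1/9 = 1/432.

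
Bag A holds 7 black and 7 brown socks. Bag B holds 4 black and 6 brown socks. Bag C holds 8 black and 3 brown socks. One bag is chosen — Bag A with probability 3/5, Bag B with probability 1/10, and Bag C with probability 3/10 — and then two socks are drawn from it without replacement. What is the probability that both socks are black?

From Bag A: P(both black) = (7/14)(6/13) = 3/13.
From Bag B: P(both black) = (4/10)(3/9) = 2/15.
From Bag C: P(both black) = (8/11)(7/10) = 28/55.
Total probability = (3/5)(3/13) + (1/10)(2/15) + (3/10)(28/55) = 3266/10725.

3266/10725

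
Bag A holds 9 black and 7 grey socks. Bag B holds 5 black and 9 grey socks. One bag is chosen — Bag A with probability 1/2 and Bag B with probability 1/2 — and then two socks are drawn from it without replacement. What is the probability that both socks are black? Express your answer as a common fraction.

373/1820

From Bag A: P(both black) = (9/16)(8/15) = 3/10.
From Bag B: P(both black) = (5/14)(4/13) = 10/91.
Total probability = (1/2)(3/10) + (1/2)(10/91) = 373/1820.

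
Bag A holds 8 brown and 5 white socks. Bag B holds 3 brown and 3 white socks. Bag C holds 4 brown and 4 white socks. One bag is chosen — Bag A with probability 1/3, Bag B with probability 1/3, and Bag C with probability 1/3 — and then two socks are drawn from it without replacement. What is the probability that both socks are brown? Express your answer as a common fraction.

From Bag A: P(both brown) = (8/13)(7/12) = 14/39.
From Bag B: P(both brown) = (3/6)(2/5) = 1/5.
From Bag C: P(both brown) = (4/8)(3/7) = 3/14.
Total probability = (1/3)(14/39) + (1/3)(1/5) + (1/3)(3/14) = 2111/8190.

2111/8190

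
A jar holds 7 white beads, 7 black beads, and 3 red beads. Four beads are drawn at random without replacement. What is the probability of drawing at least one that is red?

P(no red) = 14/17 × 13/16 × 12/15 × 11/14 = 24024/57120 = 143/340.
P(at least one) = 1 − 143/340 = 197/340.

197/340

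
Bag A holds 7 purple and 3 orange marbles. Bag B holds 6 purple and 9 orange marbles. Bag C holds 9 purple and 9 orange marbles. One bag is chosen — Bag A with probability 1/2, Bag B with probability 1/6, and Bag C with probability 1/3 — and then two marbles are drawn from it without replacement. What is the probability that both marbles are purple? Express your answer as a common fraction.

From Bag A: P(both purple) = (7/10)(6/9) = 7/15.
From Bag B: P(both purple) = (6/15)(5/14) = 1/7.
From Bag C: P(both purple) = (9/18)(8/17) = 4/17.
Total probability = (1/2)(7/15) + (1/6)(1/7) + (1/3)(4/17) = 599/1785.

599/1785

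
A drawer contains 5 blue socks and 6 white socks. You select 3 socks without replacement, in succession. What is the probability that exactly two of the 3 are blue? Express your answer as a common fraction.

4/11

One ordering (blue drawn first) has probability 5/11 × 4/10 × 6/9 = 120/990 = 4/33.
There are C(3,2) = 3 such orderings, each equally likely, so P = 3 × 4/33 = 4/11.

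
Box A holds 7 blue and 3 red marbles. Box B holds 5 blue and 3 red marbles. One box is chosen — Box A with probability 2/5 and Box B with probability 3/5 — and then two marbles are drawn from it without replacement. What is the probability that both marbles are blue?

421/1050

From Box A: P(both blue) = (7/10)(6/9) = 7/15.
From Box B: P(both blue) = (5/8)(4/7) = 5/14.
Total probability = (2/5)(7/15) + (3/5)(5/14) = 421/1050.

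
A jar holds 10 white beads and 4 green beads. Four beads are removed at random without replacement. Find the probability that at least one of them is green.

P(no green) = 10/14 × 9/13 × 8/12 × 7/11 = 5040/24024 = 30/143.
P(at least one) = 1 − 30/143 = 113/143.

113/143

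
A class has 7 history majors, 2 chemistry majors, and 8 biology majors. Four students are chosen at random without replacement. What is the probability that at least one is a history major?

31/34

P(no history majors) = 10/17 × 9/16 × 8/15 × 7/14 = 5040/57120 = 3/34.
P(at least one) = 1 − 3/34 = 31/34.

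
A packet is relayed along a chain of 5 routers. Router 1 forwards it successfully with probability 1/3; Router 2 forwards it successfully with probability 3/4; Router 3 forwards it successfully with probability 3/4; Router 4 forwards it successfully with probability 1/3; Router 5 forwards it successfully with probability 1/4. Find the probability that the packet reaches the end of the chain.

1/64

Each stage is reached only if all earlier stages succeed, so
P = 1/3 × 3/4 × 3/4 × 1/3 × 1/4 = 9/576 = 1/64.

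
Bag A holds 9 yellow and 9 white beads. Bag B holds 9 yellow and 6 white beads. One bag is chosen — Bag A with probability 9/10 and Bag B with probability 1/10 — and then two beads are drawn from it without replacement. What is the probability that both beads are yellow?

From Bag A: P(both yellow) = (9/18)(8/17) = 4/17.
From Bag B: P(both yellow) = (9/15)(8/14) = 12/35.
Total probability = (9/10)(4/17) + (1/10)(12/35) = 732/2975.

732/2975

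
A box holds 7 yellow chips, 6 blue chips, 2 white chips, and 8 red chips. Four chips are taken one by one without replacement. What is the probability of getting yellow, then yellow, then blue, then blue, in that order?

3/506

Multiply the probability of each draw given the previous ones:
P = 7/23 × 6/22 × 6/21 × 5/20 = 1260/212520 = 3/506.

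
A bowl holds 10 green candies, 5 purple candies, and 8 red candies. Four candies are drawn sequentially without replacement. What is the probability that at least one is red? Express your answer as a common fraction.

214/253

P(no red) = 15/23 × 14/22 × 13/21 × 12/20 = 32760/212520 = 39/253.
P(at least one) = 1 − 39/253 = 214/253.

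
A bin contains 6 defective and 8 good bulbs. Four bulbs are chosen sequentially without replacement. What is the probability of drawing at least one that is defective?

P(no defective) = 8/14 × 7/13 × 6/12 × 5/11 = 1680/24024 = 10/143.
P(at least one) = 1 − 10/143 = 133/143.

133/143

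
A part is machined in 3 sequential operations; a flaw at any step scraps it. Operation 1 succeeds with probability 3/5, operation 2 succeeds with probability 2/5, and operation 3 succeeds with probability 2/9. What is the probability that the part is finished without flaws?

4/75

Multiplying along the chain,
P = 3/5 × 2/5 × 2/9 = 12/225 = 4/75.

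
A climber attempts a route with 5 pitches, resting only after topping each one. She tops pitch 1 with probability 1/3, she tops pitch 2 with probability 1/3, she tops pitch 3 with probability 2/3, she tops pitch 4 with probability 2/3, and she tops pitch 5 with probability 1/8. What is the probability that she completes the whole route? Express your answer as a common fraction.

The events are sequential, so multiply the conditional probabilities:
P = 1/3 × 1/3 × 2/3 × 2/3 × 1/8 = 4/648 = 1/162.

1/162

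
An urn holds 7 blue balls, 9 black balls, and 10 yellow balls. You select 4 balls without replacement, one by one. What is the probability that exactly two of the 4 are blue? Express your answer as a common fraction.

One ordering (blue drawn first) has probability 7/26 × 6/25 × 19/24 × 18/23 = 14364/358800 = 1197/29900.
There are C(4,2) = 6 such orderings, each equally likely, so P = 6 × 1197/29900 = 3591/14950.

3591/14950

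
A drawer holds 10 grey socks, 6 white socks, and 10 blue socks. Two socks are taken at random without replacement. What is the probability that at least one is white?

P(no white) = 20/26 × 19/25 = 380/650 = 38/65.
P(at least one) = 1 − 38/65 = 27/65.

27/65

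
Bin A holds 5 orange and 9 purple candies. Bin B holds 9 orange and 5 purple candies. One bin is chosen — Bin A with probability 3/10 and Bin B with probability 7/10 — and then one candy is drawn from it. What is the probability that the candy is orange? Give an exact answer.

From Bin A: P(orange) = 5/14.
From Bin B: P(orange) = 9/14.
Total probability = (3/10)(5/14) + (7/10)(9/14) = 39/70.

39/70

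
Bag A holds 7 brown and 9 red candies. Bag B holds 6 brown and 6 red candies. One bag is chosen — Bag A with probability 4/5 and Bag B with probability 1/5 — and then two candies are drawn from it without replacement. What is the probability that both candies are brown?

51/275

From Bag A: P(both brown) = (7/16)(6/15) = 7/40.
From Bag B: P(both brown) = (6/12)(5/11) = 5/22.
Total probability = (4/5)(7/40) + (1/5)(5/22) = 51/275.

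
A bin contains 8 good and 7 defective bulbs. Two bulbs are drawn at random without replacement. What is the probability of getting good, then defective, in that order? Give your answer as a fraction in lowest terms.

Chain rule:
P = 8/15 × 7/14 = 56/210 = 4/15.

4/15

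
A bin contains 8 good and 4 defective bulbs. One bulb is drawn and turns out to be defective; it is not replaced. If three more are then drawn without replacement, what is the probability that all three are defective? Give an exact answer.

After the first draw, 3 of the remaining 11 bulbs are defective.
P = 3/11 × 2/10 × 1/9 = 6/990 = 1/165.

1/165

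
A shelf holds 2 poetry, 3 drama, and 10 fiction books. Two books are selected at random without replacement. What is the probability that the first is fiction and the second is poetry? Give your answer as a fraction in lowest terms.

Each draw changes the counts, so multiply the conditional probabilities along the sequence:
P = 10/15 × 2/14 = 20/210 = 2/21.

2/21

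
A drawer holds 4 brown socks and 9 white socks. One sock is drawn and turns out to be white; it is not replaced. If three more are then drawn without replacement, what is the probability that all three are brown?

After the first draw, 4 of the remaining 12 socks are brown.
P = 4/12 × 3/11 × 2/10 = 24/1320 = 1/55.

1/55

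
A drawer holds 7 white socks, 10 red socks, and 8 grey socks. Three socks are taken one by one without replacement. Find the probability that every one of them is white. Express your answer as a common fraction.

7/460

P(every draw is white) = 7/25 × 6/24 × 5/23 = 210/13800 = 7/460.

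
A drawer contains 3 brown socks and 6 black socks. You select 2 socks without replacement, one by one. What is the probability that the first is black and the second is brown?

1/4

Each draw changes the counts, so multiply the conditional probabilities along the sequence:
P = 6/9 × 3/8 = 18/72 = 1/4.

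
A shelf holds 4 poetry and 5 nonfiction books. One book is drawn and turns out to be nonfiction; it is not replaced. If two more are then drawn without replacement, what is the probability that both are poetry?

3/14

After the first draw, 4 of the remaining 8 books are poetry.
P = 4/8 × 3/7 = 12/56 = 3/14.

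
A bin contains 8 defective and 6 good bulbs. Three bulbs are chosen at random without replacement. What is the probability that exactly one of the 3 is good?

6/13

One ordering (good drawn first) has probability 6/14 × 8/13 × 7/12 = 336/2184 = 2/13.
There are C(3,1) = 3 such orderings, each equally likely, so P = 3 × 2/13 = 6/13.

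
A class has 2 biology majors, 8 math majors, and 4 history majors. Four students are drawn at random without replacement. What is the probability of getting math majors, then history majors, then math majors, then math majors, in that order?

Multiply the probability of each draw given the previous ones:
P = 8/14 × 4/13 × 7/12 × 6/11 = 1344/24024 = 8/143.

8/143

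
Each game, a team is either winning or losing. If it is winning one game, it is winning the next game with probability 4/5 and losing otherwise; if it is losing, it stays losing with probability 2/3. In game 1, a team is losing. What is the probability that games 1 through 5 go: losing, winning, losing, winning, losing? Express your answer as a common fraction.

Game 1 is given. For each transition, use the conditional probability from the current state:
P(winning | losing) = 1/3; P(losing | winning) = 1/5; P(winning | losing) = 1/3; P(losing | winning) = 1/5.
P = 1/3 × 1/5 × 1/3 × 1/5 = 1/225.

1/225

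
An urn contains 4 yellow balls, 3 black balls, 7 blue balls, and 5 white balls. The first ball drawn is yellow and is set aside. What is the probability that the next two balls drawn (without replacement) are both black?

1/51

With the first ball removed, 3 black remain out of 18.
P = 3/18 × 2/17 = 6/306 = 1/51.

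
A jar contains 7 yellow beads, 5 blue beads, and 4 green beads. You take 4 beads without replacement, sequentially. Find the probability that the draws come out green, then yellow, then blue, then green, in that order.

1/104

Chain rule:
P = 4/16 × 7/15 × 5/14 × 3/13 = 420/43680 = 1/104.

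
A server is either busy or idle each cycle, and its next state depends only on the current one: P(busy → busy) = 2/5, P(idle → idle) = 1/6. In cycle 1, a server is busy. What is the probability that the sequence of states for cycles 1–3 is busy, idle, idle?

1/10

Cycle 1 is given. For each transition, use the conditional probability from the current state:
P(idle | busy) = 3/5; P(idle | idle) = 1/6.
P = 3/5 × 1/6 = 3/30 = 1/10.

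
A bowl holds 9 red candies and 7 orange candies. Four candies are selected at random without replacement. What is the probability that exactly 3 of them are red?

21/65

One ordering (red drawn first) has probability 9/16 × 8/15 × 7/14 × 7/13 = 3528/43680 = 21/260.
There are C(4,3) = 4 such orderings, each equally likely, so P = 4 × 21/260 = 21/65.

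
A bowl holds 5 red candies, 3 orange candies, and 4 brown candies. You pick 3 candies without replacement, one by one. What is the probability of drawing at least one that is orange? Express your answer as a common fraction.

P(no orange) = 9/12 × 8/11 × 7/10 = 504/1320 = 21/55.
P(at least one) = 1 − 21/55 = 34/55.

34/55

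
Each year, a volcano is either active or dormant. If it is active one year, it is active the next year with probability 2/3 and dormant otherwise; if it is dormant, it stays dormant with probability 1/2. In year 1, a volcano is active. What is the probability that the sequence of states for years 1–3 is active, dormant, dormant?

1/6

Year 1 is given. For each transition, use the conditional probability from the current state:
P(dormant | active) = 1/3; P(dormant | dormant) = 1/2.
P = 1/3 × 1/2 = 1/6.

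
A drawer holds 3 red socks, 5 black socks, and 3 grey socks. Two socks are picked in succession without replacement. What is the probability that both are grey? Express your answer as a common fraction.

P = 3/11 × 2/10 = 6/110 = 3/55.

3/55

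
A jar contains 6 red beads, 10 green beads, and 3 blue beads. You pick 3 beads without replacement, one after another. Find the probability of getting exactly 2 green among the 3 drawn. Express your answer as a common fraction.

135/323

One ordering (green drawn first) has probability 10/19 × 9/18 × 9/17 = 810/5814 = 45/323.
There are C(3,2) = 3 such orderings, each equally likely, so P = 3 × 45/323 = 135/323.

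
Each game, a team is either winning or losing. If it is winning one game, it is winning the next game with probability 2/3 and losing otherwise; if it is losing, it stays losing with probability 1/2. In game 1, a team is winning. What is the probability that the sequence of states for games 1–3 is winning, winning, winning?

Game 1 is given. For each transition, use the conditional probability from the current state:
P(winning | winning) = 2/3; P(winning | winning) = 2/3.
P = 2/3 × 2/3 = 4/9.

4/9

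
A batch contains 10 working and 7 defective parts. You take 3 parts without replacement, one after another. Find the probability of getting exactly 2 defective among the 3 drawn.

One ordering (defective drawn first) has probability 7/17 × 6/16 × 10/15 = 420/4080 = 7/68.
There are C(3,2) = 3 such orderings, each equally likely, so P = 3 × 7/68 = 21/68.

21/68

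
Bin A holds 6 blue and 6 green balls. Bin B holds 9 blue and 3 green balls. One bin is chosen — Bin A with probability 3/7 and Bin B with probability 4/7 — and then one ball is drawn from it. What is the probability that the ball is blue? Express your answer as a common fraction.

9/14

From Bin A: P(blue) = 6/12.
From Bin B: P(blue) = 9/12.
Total probability = (3/7)(6/12) + (4/7)(9/12) = 9/14.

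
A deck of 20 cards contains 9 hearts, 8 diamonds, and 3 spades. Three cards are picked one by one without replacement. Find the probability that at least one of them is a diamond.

46/57

P(no diamonds) = 12/20 × 11/19 × 10/18 = 1320/6840 = 11/57.
P(at least one) = 1 − 11/57 = 46/57.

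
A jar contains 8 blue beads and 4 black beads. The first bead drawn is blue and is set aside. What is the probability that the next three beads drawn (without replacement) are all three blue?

After the first draw, 7 of the remaining 11 beads are blue.
P = 7/11 × 6/10 × 5/9 = 210/990 = 7/33.

7/33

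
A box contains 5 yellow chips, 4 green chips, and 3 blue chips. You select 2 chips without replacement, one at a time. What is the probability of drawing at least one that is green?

19/33

P(no green) = 8/12 × 7/11 = 56/132 = 14/33.
P(at least one) = 1 − 14/33 = 19/33.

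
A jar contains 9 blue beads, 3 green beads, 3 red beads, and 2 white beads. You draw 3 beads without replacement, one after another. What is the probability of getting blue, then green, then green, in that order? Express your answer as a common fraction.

9/680

Each draw changes the counts, so multiply the conditional probabilities along the sequence:
P = 9/17 × 3/16 × 2/15 = 54/4080 = 9/680.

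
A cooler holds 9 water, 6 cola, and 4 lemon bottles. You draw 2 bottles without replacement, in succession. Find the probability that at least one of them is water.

P(no water) = 10/19 × 9/18 = 90/342 = 5/19.
P(at least one) = 1 − 5/19 = 14/19.

14/19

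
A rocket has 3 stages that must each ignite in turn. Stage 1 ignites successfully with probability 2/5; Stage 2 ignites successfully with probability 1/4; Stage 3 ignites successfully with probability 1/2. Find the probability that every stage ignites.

1/20

The events are sequential, so multiply the conditional probabilities:
P = 2/5 × 1/4 × 1/2 = 2/40 = 1/20.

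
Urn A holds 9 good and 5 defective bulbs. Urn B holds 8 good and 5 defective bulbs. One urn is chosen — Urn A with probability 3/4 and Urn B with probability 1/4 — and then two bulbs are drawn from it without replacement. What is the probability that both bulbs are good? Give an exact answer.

From Urn A: P(both good) = (9/14)(8/13) = 36/91.
From Urn B: P(both good) = (8/13)(7/12) = 14/39.
Total probability = (3/4)(36/91) + (1/4)(14/39) = 211/546.

211/546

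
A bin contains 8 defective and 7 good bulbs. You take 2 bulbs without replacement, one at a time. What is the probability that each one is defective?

4/15

P = 8/15 × 7/14 = 56/210 = 4/15.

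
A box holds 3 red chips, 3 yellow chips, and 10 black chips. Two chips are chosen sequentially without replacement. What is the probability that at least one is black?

P(no black) = 6/16 × 5/15 = 30/240 = 1/8.
P(at least one) = 1 − 1/8 = 7/8.

7/8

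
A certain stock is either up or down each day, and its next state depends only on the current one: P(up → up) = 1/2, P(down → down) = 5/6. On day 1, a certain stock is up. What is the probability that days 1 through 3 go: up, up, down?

Day 1 is given. For each transition, use the conditional probability from the current state:
P(up | up) = 1/2; P(down | up) = 1/2.
P = 1/2 × 1/2 = 1/4.

1/4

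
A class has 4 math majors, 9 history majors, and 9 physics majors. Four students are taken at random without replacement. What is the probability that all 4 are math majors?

P(every draw is a math major) = 4/22 × 3/21 × 2/20 × 1/19 = 24/175560 = 1/7315.

1/7315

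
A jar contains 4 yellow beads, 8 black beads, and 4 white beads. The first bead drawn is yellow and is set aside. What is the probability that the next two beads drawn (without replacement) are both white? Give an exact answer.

After the first draw, 4 of the remaining 15 beads are white.
P = 4/15 × 3/14 = 12/210 = 2/35.

2/35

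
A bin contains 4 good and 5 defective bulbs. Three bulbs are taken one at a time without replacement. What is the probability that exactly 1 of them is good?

10/21

One ordering (good drawn first) has probability 4/9 × 5/8 × 4/7 = 80/504 = 10/63.
There are C(3,1) = 3 such orderings, each equally likely, so P = 3 × 10/63 = 10/21.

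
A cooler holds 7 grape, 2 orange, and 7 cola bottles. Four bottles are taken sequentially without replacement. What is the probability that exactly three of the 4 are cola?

One ordering (cola drawn first) has probability 7/16 × 6/15 × 5/14 × 9/13 = 1890/43680 = 9/208.
There are C(4,3) = 4 such orderings, each equally likely, so P = 4 × 9/208 = 9/52.

9/52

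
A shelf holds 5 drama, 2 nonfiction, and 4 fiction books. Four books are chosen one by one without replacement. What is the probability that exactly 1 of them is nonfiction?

One ordering (nonfiction drawn first) has probability 2/11 × 9/10 × 8/9 × 7/8 = 1008/7920 = 7/55.
There are C(4,1) = 4 such orderings, each equally likely, so P = 4 × 7/55 = 28/55.

28/55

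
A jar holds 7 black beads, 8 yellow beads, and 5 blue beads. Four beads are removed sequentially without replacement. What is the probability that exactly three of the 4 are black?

91/969

One ordering (black drawn first) has probability 7/20 × 6/19 × 5/18 × 13/17 = 2730/116280 = 91/3876.
There are C(4,3) = 4 such orderings, each equally likely, so P = 4 × 91/3876 = 91/969.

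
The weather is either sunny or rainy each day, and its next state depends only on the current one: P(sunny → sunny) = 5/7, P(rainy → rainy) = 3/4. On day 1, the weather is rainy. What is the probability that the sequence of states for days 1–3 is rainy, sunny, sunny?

Day 1 is given. For each transition, use the conditional probability from the current state:
P(sunny | rainy) = 1/4; P(sunny | sunny) = 5/7.
P = 1/4 × 5/7 = 5/28.

5/28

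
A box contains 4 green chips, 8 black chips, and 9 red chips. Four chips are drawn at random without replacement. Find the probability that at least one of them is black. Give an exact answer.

P(no black) = 13/21 × 12/20 × 11/19 × 10/18 = 17160/143640 = 143/1197.
P(at least one) = 1 − 143/1197 = 1054/1197.

1054/1197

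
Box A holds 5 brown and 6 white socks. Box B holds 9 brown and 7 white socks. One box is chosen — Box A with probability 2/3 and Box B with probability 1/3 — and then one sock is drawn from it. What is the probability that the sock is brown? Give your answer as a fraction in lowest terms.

From Box A: P(brown) = 5/11.
From Box B: P(brown) = 9/16.
Total probability = (2/3)(5/11) + (1/3)(9/16) = 259/528.

259/528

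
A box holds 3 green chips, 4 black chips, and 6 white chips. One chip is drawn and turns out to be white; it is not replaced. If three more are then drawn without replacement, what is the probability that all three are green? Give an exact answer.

With the first chip removed, 3 green remain out of 12.
P = 3/12 × 2/11 × 1/10 = 6/1320 = 1/220.

1/220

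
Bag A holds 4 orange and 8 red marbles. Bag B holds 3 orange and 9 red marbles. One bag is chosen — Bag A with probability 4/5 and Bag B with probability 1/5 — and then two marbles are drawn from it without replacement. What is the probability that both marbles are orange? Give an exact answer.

From Bag A: P(both orange) = (4/12)(3/11) = 1/11.
From Bag B: P(both orange) = (3/12)(2/11) = 1/22.
Total probability = (4/5)(1/11) + (1/5)(1/22) = 9/110.

9/110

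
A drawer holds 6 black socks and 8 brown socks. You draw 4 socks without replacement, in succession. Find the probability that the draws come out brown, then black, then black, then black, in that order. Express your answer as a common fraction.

40/1001

Multiply the probability of each draw given the previous ones:
P = 8/14 × 6/13 × 5/12 × 4/11 = 960/24024 = 40/1001.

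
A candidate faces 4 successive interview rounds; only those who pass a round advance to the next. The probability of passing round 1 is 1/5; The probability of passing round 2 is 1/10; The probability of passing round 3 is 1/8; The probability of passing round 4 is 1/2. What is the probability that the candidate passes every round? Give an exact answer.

Multiplying along the chain,
P = 1/5 × 1/10 × 1/8 × 1/2 = 1/800.

1/800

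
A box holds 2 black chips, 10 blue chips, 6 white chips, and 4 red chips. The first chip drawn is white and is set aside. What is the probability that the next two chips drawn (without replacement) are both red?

1/35

With the first chip removed, 4 red remain out of 21.
P = 4/21 × 3/20 = 12/420 = 1/35.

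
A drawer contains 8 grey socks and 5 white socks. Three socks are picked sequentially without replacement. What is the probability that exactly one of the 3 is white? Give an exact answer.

70/143

One ordering (white drawn first) has probability 5/13 × 8/12 × 7/11 = 280/1716 = 70/429.
There are C(3,1) = 3 such orderings, each equally likely, so P = 3 × 70/429 = 70/143.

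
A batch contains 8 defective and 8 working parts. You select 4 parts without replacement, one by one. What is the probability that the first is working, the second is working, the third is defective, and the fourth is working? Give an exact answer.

Multiply the probability of each draw given the previous ones:
P = 8/16 × 7/15 × 8/14 × 6/13 = 2688/43680 = 4/65.

4/65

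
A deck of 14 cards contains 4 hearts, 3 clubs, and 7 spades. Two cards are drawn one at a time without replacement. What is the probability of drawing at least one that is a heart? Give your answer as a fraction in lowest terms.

P(no hearts) = 10/14 × 9/13 = 90/182 = 45/91.
P(at least one) = 1 − 45/91 = 46/91.

46/91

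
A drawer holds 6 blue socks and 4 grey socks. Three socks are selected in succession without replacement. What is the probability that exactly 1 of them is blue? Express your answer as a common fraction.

One ordering (blue drawn first) has probability 6/10 × 4/9 × 3/8 = 72/720 = 1/10.
There are C(3,1) = 3 such orderings, each equally likely, so P = 3 × 1/10 = 3/10.

3/10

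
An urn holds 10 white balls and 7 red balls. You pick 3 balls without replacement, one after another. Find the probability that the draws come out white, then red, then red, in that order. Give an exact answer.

Multiply the probability of each draw given the previous ones:
P = 10/17 × 7/16 × 6/15 = 420/4080 = 7/68.

7/68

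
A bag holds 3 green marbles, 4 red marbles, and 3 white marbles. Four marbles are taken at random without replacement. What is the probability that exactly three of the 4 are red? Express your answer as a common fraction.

One ordering (red drawn first) has probability 4/10 × 3/9 × 2/8 × 6/7 = 144/5040 = 1/35.
There are C(4,3) = 4 such orderings, each equally likely, so P = 4 × 1/35 = 4/35.

4/35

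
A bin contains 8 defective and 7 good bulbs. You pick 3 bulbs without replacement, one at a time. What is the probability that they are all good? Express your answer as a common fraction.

P(all good) = 7/15 × 6/14 × 5/13 = 210/2730 = 1/13.

1/13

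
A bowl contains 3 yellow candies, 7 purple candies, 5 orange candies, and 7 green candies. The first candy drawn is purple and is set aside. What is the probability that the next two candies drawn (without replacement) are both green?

After the first draw, 7 of the remaining 21 candies are green.
P = 7/21 × 6/20 = 42/420 = 1/10.

1/10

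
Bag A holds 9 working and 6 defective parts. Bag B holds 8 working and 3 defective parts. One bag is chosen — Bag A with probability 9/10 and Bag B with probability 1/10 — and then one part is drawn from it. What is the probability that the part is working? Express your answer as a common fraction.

From Bag A: P(working) = 9/15.
From Bag B: P(working) = 8/11.
Total probability = (9/10)(9/15) + (1/10)(8/11) = 337/550.

337/550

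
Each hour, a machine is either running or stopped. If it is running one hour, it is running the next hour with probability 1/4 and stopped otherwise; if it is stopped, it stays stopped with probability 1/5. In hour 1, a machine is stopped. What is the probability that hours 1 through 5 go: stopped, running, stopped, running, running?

Hour 1 is given. For each transition, use the conditional probability from the current state:
P(running | stopped) = 4/5; P(stopped | running) = 3/4; P(running | stopped) = 4/5; P(running | running) = 1/4.
P = 4/5 × 3/4 × 4/5 × 1/4 = 48/400 = 3/25.

3/25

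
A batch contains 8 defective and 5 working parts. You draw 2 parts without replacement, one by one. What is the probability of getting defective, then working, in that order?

Chain rule:
P = 8/13 × 5/12 = 40/156 = 10/39.

10/39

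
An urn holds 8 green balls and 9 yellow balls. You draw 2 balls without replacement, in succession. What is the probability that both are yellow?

P = 9/17 × 8/16 = 72/272 = 9/34.

9/34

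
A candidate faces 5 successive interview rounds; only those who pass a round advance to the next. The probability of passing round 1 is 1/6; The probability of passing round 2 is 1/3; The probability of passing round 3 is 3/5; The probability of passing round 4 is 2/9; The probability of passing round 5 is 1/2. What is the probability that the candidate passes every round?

Each stage is reached only if all earlier stages succeed, so
P = 1/6 × 1/3 × 3/5 × 2/9 × 1/2 = 6/1620 = 1/270.

1/270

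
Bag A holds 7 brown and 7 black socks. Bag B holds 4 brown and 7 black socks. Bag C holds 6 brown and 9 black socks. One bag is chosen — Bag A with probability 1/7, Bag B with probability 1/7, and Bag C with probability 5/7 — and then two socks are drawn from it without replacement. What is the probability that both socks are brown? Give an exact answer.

From Bag A: P(both brown) = (7/14)(6/13) = 3/13.
From Bag B: P(both brown) = (4/11)(3/10) = 6/55.
From Bag C: P(both brown) = (6/15)(5/14) = 1/7.
Total probability = (1/7)(3/13) + (1/7)(6/55) + (5/7)(1/7) = 5276/35035.

5276/35035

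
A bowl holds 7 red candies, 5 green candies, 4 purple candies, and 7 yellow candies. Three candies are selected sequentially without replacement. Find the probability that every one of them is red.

5/253

P(every draw is red) = 7/23 × 6/22 × 5/21 = 210/10626 = 5/253.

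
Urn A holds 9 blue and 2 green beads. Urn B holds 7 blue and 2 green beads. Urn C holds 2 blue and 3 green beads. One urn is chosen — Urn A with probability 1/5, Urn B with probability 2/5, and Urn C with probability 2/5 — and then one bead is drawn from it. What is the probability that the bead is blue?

1571/2475

From Urn A: P(blue) = 9/11.
From Urn B: P(blue) = 7/9.
From Urn C: P(blue) = 2/5.
Total probability = (1/5)(9/11) + (2/5)(7/9) + (2/5)(2/5) = 1571/2475.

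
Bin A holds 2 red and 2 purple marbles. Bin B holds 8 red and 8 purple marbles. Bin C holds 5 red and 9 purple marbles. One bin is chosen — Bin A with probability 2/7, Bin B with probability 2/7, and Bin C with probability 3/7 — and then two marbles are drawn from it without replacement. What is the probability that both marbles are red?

From Bin A: P(both red) = (2/4)(1/3) = 1/6.
From Bin B: P(both red) = (8/16)(7/15) = 7/30.
From Bin C: P(both red) = (5/14)(4/13) = 10/91.
Total probability = (2/7)(1/6) + (2/7)(7/30) + (3/7)(10/91) = 514/3185.

514/3185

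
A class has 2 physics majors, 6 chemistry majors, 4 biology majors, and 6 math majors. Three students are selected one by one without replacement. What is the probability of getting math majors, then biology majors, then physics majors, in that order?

Each draw changes the counts, so multiply the conditional probabilities along the sequence:
P = 6/18 × 4/17 × 2/16 = 48/4896 = 1/102.

1/102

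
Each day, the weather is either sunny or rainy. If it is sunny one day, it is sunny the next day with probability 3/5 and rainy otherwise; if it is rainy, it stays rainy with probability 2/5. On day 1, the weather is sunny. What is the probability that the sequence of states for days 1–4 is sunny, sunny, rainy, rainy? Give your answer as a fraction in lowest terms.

12/125

Day 1 is given. For each transition, use the conditional probability from the current state:
P(sunny | sunny) = 3/5; P(rainy | sunny) = 2/5; P(rainy | rainy) = 2/5.
P = 3/5 × 2/5 × 2/5 = 12/125.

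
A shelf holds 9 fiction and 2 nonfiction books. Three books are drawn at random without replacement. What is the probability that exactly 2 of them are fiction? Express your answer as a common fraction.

24/55

One ordering (fiction drawn first) has probability 9/11 × 8/10 × 2/9 = 144/990 = 8/55.
There are C(3,2) = 3 such orderings, each equally likely, so P = 3 × 8/55 = 24/55.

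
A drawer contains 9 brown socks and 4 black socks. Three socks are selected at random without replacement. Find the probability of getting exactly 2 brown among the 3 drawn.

One ordering (brown drawn first) has probability 9/13 × 8/12 × 4/11 = 288/1716 = 24/143.
There are C(3,2) = 3 such orderings, each equally likely, so P = 3 × 24/143 = 72/143.

72/143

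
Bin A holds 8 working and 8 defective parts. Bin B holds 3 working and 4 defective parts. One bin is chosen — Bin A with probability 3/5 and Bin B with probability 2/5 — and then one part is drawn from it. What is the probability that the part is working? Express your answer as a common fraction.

From Bin A: P(working) = 8/16.
From Bin B: P(working) = 3/7.
Total probability = (3/5)(8/16) + (2/5)(3/7) = 33/70.

33/70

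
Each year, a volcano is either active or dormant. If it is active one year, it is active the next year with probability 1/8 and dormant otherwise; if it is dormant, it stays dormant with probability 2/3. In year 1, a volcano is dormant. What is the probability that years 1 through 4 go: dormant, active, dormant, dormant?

Year 1 is given. For each transition, use the conditional probability from the current state:
P(active | dormant) = 1/3; P(dormant | active) = 7/8; P(dormant | dormant) = 2/3.
P = 1/3 × 7/8 × 2/3 = 14/72 = 7/36.

7/36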